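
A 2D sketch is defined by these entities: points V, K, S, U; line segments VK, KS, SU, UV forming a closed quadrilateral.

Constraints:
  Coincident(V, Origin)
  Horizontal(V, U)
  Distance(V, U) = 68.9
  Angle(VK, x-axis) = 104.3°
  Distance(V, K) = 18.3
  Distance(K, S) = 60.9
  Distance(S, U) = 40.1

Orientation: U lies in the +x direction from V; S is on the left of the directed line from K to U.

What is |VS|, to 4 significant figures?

64.82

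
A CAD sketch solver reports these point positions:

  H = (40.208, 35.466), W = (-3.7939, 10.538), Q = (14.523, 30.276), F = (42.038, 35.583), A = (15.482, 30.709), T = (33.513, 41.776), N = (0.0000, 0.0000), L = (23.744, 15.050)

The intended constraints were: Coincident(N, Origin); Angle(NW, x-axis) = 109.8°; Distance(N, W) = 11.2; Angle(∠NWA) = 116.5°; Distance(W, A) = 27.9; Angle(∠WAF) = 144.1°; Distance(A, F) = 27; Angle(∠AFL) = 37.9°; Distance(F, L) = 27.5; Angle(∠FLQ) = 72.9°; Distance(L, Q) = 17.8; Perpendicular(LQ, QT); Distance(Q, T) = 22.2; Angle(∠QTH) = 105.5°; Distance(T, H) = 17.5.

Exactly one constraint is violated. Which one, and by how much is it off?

Distance(T, H) = 17.5 — off by 8.30.

N = (0.00, 0.00) ✓; NW at 109.8° ✓; |NW| = 11.20 ✓; ∠NWA = 116.5° ✓; |WA| = 27.90 ✓; ∠WAF = 144.1° ✓; |AF| = 27.00 ✓; ∠AFL = 37.90° ✓; |FL| = 27.50 ✓; ∠FLQ = 72.90° ✓; |LQ| = 17.80 ✓; ∠(LQ, QT) = 90.00° ✓; |QT| = 22.20 ✓; ∠QTH = 105.5° ✓; |TH| = 9.200 ✗.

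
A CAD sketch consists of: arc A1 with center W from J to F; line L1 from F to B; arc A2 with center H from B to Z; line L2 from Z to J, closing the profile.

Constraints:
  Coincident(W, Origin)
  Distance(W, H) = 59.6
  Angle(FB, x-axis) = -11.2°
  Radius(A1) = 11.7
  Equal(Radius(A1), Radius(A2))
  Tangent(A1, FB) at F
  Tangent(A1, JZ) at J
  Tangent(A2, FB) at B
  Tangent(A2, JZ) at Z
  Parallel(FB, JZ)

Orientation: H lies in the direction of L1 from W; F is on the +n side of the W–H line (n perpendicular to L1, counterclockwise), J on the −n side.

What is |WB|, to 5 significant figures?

60.738

The slot axis is L1's direction at -11.2°, so u = (cos -11.2°, sin -11.2°) = (0.98096, -0.19423) and n = (−sin -11.2°, cos -11.2°) = (0.19423, 0.98096). W is at the origin and H lies 59.6 along u from W, so H = 59.6·u = (58.465, -11.576). Tangency of A1 to both parallel lines with radius 11.7 puts F and J at W ± 11.7·n: F = (2.2725, 11.477), J = (-2.2725, -11.477). Equal radii place B and Z the same way about H: B = H + 11.7·n = (60.737, -0.099192), Z = H − 11.7·n = (56.192, -23.054). Then |WB| = |B − W| = 60.738.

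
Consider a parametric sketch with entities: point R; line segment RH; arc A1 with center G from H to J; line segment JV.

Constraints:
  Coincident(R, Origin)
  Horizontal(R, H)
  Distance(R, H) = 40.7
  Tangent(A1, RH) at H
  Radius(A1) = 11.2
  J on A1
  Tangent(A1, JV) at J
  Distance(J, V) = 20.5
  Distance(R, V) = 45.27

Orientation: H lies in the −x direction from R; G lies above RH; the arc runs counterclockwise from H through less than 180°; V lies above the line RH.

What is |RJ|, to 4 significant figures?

31.97

Checks: |GJ| = 11.20 ✓; ∠(GJ, JV) = 90.00° ✓; |JV| = 20.50 ✓; |RV| = 45.27 ✓.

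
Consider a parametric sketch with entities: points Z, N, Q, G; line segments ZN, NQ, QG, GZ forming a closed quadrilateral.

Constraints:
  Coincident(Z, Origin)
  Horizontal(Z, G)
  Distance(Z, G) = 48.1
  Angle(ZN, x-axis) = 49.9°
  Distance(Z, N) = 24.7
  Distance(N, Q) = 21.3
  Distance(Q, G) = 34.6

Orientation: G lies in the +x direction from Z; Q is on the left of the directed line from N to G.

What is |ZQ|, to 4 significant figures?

45.64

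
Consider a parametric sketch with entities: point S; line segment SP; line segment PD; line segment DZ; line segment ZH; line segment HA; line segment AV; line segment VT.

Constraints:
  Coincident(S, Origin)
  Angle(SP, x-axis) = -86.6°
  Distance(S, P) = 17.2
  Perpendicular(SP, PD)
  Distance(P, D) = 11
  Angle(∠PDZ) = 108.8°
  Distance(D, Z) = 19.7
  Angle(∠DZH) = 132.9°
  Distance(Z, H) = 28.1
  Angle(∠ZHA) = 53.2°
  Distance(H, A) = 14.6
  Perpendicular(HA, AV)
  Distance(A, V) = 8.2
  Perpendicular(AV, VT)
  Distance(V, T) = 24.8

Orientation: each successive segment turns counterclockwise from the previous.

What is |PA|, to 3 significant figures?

30.2

∠DZH = 132.9° gives ZH at 122° from the x-axis; with |ZH| = 28.1, H = (2.47, 26.4). ∠ZHA = 53.2° gives HA at -111° from the x-axis; with |HA| = 14.6, A = (-2.88, 12.8). Then |PA| = |A − P| = 30.2.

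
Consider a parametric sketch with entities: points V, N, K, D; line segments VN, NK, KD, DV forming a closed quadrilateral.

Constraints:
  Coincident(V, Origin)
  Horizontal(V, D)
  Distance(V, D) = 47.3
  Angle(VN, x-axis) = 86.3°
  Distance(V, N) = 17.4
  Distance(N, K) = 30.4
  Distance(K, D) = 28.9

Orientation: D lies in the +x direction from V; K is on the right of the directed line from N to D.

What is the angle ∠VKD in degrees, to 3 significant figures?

146°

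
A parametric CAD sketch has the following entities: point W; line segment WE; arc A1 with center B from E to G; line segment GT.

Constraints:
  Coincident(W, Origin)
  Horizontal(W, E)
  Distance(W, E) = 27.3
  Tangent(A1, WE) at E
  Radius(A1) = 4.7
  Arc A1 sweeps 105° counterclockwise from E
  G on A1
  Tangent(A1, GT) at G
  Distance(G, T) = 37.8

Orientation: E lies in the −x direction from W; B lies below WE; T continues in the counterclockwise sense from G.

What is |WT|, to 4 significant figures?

47.82

W is at the origin; W and E share the same y with |WE| = 27.3 and E on the −x side, so E = (-27.30, 0.000). Tangency of A1 to WE means the radius BE is perpendicular to WE, so B = E + (0, -4.7) = (-27.30, -4.700). On A1, E sits at bearing 90° from B; a 105° counterclockwise sweep puts G at bearing 195°, so G = B + 4.7·(cos 195°, sin 195°) = (-31.84, -5.916). The tangent condition forces BG to be normal to GT, so GT runs along (−sin 195°, cos 195°); with |GT| = 37.8, T = (-22.06, -42.43). Then |WT| = |T − W| = 47.82.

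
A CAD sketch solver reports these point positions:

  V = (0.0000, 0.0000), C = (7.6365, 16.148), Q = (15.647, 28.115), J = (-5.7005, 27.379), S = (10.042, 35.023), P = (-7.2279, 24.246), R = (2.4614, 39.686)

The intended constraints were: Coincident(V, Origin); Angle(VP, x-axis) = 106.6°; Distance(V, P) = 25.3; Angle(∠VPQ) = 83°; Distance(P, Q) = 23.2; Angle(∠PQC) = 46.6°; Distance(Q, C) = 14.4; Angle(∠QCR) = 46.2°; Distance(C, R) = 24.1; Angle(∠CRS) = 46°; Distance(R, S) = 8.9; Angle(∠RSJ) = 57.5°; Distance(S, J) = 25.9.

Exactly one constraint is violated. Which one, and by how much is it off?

Distance(S, J) = 25.9 — off by 8.40.

V = (0.00, 0.00) ✓; VP at 106.6° ✓; |VP| = 25.30 ✓; ∠VPQ = 83.00° ✓; |PQ| = 23.20 ✓; ∠PQC = 46.60° ✓; |QC| = 14.40 ✓; ∠QCR = 46.20° ✓; |CR| = 24.10 ✓; ∠CRS = 46.00° ✓; |RS| = 8.900 ✓; ∠RSJ = 57.50° ✓; |SJ| = 17.50 ✗.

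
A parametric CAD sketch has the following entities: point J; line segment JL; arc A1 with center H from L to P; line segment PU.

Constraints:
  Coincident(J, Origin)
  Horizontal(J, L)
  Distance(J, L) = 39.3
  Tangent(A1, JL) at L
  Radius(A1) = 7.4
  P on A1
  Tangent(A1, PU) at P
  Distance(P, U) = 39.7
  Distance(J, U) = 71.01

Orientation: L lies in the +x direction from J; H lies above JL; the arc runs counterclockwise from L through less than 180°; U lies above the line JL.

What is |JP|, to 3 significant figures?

46.9

Checks: |HP| = 7.400 ✓; ∠(HP, PU) = 90.00° ✓; |PU| = 39.70 ✓; |JU| = 71.01 ✓.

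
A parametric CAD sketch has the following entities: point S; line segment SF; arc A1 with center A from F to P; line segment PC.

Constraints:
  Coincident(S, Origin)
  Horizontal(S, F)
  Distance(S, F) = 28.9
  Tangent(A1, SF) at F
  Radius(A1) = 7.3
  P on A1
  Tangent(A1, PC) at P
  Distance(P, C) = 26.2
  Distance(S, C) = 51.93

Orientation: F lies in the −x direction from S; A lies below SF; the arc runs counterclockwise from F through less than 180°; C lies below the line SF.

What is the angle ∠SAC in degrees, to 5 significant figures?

131.22°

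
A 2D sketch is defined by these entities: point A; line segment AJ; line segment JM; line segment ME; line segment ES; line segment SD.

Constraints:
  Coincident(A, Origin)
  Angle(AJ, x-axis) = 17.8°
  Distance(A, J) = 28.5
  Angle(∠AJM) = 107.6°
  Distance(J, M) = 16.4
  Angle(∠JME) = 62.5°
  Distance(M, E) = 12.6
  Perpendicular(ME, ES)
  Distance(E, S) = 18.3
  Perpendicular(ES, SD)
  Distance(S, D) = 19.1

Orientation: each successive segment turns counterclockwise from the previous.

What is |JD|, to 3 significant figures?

14.6

ME is perpendicular to ES, so ES runs at -62.3°; with |ES| = 18.3, S = (24.4, 3.05). ES ⟂ SD, so SD runs at 27.7°; with |SD| = 19.1, D = (41.3, 11.9). Then |JD| = |D − J| = 14.6.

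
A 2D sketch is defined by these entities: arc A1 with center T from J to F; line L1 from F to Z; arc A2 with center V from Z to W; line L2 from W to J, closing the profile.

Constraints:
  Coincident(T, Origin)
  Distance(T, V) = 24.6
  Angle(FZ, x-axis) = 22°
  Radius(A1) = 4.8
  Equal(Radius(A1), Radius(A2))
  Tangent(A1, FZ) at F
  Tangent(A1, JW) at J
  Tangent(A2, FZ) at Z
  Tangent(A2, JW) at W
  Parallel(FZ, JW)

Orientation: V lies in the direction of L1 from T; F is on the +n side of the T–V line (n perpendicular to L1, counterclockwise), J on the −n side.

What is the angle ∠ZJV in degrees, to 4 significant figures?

10.28°

The slot axis is L1's direction at 22.0°, so u = (cos 22.0°, sin 22.0°) = (0.9272, 0.3746) and n = (−sin 22.0°, cos 22.0°) = (-0.3746, 0.9272). T is at the origin and V lies 24.6 along u from T, so V = 24.6·u = (22.81, 9.215). Tangency of A1 to both parallel lines with radius 4.8 puts F and J at T ± 4.8·n: F = (-1.798, 4.450), J = (1.798, -4.450). Equal radii place Z and W the same way about V: Z = V + 4.8·n = (21.01, 13.67), W = V − 4.8·n = (24.61, 4.765). Then cos ∠ZJV = JZ·JV / (|JZ||JV|), giving 10.28°.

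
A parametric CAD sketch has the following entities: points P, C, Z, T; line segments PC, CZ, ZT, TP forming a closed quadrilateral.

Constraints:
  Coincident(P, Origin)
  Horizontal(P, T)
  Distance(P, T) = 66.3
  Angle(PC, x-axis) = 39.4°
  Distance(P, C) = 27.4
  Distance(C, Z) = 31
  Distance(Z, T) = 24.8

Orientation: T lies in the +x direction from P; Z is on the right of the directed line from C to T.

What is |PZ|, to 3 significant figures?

42.5

Checks: |CZ| = 31.00 ✓; |ZT| = 24.80 ✓.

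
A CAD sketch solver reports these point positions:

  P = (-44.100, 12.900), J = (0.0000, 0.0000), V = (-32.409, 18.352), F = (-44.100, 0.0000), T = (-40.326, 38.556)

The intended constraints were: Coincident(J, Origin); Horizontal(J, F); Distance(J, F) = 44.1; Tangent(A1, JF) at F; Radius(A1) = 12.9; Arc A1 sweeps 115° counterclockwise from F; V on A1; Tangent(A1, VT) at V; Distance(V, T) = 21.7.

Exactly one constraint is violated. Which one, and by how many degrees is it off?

Tangent(A1, VT) at V — off by 3.60°.

J = (0.00, 0.00) ✓; J.y = 0.00, F.y = 0.00 ✓; |JF| = 44.10 ✓; ∠(PF, FJ) = 90.00° ✓; |PF| = 12.90 ✓; bearing(P→V) − bearing(P→F) = 115.0° ✓; |PV| = 12.90 ✓; ∠(PV, VT) = 93.60° ✗; |VT| = 21.70 ✓.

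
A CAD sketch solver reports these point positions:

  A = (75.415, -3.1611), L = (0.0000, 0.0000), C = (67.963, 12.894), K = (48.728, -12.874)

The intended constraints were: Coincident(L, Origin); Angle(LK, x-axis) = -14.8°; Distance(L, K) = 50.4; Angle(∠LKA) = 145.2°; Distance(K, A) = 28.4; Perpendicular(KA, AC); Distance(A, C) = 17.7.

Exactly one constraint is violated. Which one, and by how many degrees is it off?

Perpendicular(KA, AC) — off by 4.90°.

L = (0.00, 0.00) ✓; LK at -14.80° ✓; |LK| = 50.40 ✓; ∠LKA = 145.2° ✓; |KA| = 28.40 ✓; ∠(KA, AC) = 94.90° ✗; |AC| = 17.70 ✓.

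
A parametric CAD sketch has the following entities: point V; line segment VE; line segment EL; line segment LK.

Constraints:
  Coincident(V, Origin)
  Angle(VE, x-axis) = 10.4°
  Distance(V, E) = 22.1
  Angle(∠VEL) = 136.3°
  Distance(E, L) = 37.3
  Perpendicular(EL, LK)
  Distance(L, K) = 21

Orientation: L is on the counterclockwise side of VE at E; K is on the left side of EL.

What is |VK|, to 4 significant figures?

53.58

V is at the origin; VE runs at 10.4° with length 22.1, so E = 22.1·(cos 10.4°, sin 10.4°) = (21.74, 3.989). ∠VEL = 136.3°, so EL runs at 10.4° + (180° − 136.3°) = 54.10° from the x-axis; with |EL| = 37.3, L = E + 37.3·(cos 54.10°, sin 54.10°) = (43.61, 34.20). The perpendicularity gives LK at right angles to EL; with |LK| = 21.0 on the left of EL, K = L + 21.0·(-0.8100, 0.5864) = (26.60, 46.52). Then |VK| = |K − V| = 53.58.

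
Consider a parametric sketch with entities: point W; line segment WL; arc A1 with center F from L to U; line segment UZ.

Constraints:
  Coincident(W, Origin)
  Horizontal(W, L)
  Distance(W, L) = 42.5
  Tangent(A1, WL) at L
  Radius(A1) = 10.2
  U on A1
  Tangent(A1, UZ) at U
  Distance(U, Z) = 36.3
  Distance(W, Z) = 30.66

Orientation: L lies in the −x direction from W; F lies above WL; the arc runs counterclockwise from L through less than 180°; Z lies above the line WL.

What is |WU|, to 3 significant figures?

35.3

Checks: |FU| = 10.20 ✓; ∠(FU, UZ) = 90.00° ✓; |UZ| = 36.30 ✓; |WZ| = 30.66 ✓.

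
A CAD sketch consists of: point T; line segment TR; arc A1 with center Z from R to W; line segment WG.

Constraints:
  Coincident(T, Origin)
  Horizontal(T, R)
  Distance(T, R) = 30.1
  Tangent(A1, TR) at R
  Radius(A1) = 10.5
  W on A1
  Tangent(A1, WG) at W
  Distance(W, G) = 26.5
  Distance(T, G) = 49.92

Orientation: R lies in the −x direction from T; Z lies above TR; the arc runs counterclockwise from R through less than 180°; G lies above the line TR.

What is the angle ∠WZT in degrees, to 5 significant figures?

43.019°

Checks: |ZW| = 10.50 ✓; ∠(ZW, WG) = 90.00° ✓; |WG| = 26.50 ✓; |TG| = 49.92 ✓.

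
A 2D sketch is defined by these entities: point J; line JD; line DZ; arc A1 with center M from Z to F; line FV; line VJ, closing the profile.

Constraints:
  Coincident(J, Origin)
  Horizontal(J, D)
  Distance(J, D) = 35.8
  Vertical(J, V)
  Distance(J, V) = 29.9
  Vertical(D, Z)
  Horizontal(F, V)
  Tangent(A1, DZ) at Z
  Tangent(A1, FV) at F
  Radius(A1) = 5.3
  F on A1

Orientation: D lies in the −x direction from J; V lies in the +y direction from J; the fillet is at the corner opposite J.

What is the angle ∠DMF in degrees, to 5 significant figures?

167.84°

J is at the origin; JD is horizontal with |JD| = 35.8 and D on the −x side, so D = (-35.800, 0.0000). J and V share the same x with |JV| = 29.9 and V on the +y side, so V = (0.0000, 29.900). The virtual corner opposite J is at (-35.800, 29.900). A1 meets DZ tangentially, so MZ is at right angles to DZ and since A1 is tangent to FV there, MF ⟂ FV, with radius 5.3, so the center M sits 5.3 in from both sides at M = (-30.500, 24.600). That places the tangent points at Z = (-35.800, 24.600) on DZ and F = (-30.500, 29.900) on FV. Then cos ∠DMF = MD·MF / (|MD||MF|), giving 167.84°.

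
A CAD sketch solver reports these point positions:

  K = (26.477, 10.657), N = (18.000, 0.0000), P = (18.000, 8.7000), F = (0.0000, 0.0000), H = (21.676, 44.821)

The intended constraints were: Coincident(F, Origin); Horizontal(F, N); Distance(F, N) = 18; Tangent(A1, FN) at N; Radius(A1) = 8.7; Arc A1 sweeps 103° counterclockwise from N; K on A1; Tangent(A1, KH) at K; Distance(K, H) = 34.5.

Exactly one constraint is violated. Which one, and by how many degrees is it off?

Tangent(A1, KH) at K — off by 5.00°.

F = (0.00, 0.00) ✓; F.y = 0.00, N.y = 0.00 ✓; |FN| = 18.00 ✓; ∠(PN, NF) = 90.00° ✓; |PN| = 8.700 ✓; bearing(P→K) − bearing(P→N) = 103.0° ✓; |PK| = 8.700 ✓; ∠(PK, KH) = 95.00° ✗; |KH| = 34.50 ✓.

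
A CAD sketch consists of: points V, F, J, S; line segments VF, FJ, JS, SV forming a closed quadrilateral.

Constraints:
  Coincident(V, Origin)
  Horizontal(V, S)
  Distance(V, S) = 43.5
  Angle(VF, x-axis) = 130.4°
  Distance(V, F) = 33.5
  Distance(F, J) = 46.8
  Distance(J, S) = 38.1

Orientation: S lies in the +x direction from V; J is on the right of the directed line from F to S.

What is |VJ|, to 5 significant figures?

13.399

V is at the origin; V and S share the same y with |VS| = 43.5 and S in +x, so S = (43.5, 0). VF runs at 130.4° with |VF| = 33.5, so F = (-21.712, 25.512). J is determined by |FJ| = 46.8 and |JS| = 38.1 together: it lies at the intersection of circle(F, 46.8) and circle(S, 38.1). With |FS| = 70.025, the foot of the radical line on FS is 40.286 from F and the perpendicular offset is √(46.8² − 40.286²) = 23.817. Taking the right-of-FS solution: J = (7.1285, -11.346).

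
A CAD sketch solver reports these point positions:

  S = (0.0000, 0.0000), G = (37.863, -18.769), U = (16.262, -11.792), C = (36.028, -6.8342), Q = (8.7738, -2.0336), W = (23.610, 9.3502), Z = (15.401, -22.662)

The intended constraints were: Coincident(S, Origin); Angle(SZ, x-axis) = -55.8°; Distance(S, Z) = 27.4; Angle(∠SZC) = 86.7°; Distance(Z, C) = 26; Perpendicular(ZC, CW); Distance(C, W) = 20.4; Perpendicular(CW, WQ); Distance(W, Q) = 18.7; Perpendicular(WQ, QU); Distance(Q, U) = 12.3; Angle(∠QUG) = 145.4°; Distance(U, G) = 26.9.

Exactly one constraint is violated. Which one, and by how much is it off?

Distance(U, G) = 26.9 — off by 4.20.

S = (0.00, 0.00) ✓; SZ at -55.80° ✓; |SZ| = 27.40 ✓; ∠SZC = 86.70° ✓; |ZC| = 26.00 ✓; ∠(ZC, CW) = 90.00° ✓; |CW| = 20.40 ✓; ∠(CW, WQ) = 90.00° ✓; |WQ| = 18.70 ✓; ∠(WQ, QU) = 90.00° ✓; |QU| = 12.30 ✓; ∠QUG = 145.4° ✓; |UG| = 22.70 ✗.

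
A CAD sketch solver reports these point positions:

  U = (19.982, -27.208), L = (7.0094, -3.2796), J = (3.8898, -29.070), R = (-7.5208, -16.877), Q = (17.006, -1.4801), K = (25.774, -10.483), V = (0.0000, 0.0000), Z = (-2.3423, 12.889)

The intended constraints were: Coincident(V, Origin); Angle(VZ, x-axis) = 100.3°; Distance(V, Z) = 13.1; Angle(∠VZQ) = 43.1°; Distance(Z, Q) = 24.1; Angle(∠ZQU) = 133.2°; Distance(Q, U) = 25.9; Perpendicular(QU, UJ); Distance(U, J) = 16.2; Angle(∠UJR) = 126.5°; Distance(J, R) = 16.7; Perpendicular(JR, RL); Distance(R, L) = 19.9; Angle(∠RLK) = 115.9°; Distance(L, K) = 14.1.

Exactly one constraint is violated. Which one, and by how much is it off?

Distance(L, K) = 14.1 — off by 6.00.

V = (0.00, 0.00) ✓; VZ at 100.3° ✓; |VZ| = 13.10 ✓; ∠VZQ = 43.10° ✓; |ZQ| = 24.10 ✓; ∠ZQU = 133.2° ✓; |QU| = 25.90 ✓; ∠(QU, UJ) = 90.00° ✓; |UJ| = 16.20 ✓; ∠UJR = 126.5° ✓; |JR| = 16.70 ✓; ∠(JR, RL) = 90.00° ✓; |RL| = 19.90 ✓; ∠RLK = 115.9° ✓; |LK| = 20.10 ✗.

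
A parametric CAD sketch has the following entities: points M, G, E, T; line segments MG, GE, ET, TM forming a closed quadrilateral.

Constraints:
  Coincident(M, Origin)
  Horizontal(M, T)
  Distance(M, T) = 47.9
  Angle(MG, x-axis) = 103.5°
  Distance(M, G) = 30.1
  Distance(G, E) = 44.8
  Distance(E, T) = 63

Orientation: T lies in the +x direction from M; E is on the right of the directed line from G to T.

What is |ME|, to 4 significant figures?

20.10

Checks: |GE| = 44.80 ✓; |ET| = 63.00 ✓.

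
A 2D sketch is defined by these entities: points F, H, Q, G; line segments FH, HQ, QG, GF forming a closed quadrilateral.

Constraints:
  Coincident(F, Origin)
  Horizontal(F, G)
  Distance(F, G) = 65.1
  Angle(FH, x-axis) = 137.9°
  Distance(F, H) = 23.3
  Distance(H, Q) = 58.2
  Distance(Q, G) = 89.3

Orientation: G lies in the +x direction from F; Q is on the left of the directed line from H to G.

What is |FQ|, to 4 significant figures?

68.68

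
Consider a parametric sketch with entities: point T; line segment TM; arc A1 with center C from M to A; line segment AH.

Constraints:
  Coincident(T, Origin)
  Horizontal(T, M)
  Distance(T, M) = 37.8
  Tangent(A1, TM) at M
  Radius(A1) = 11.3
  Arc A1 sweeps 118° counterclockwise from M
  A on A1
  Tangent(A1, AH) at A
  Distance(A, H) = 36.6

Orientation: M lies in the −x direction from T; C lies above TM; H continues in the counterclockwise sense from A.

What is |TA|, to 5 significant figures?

32.401

T is at the origin; TM is horizontal with |TM| = 37.8 and M on the −x side, so M = (-37.800, 0.0000). The tangent condition forces CM to be normal to TM, so C = M + (0, 11.3) = (-37.800, 11.300). On A1, M sits at bearing -90° from C; a 118° counterclockwise sweep puts A at bearing 28°, so A = C + 11.3·(cos 28°, sin 28°) = (-27.823, 16.605). Then |TA| = |A − T| = 32.401.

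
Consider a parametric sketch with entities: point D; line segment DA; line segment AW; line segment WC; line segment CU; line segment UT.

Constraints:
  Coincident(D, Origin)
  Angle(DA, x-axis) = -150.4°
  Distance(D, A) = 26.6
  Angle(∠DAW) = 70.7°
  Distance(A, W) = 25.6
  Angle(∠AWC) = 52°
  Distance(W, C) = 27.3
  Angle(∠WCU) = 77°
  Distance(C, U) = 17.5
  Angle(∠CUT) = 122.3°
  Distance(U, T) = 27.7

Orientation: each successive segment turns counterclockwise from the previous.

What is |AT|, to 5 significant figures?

19.498

D is at the origin; DA runs at -150.4° with length 26.6, so A = (-23.129, -13.139). ∠DAW = 70.7° gives AW at -41.100° from the x-axis; with |AW| = 25.6, W = (-3.8373, -29.968). ∠AWC = 52.0° gives WC at 86.900° from the x-axis; with |WC| = 27.3, C = (-2.3610, -2.7076). ∠WCU = 77.0° gives CU at -170.10° from the x-axis; with |CU| = 17.5, U = (-19.600, -5.7164). ∠CUT = 122.3° gives UT at -112.40° from the x-axis; with |UT| = 27.7, T = (-30.156, -31.326). Then |AT| = |T − A| = 19.498.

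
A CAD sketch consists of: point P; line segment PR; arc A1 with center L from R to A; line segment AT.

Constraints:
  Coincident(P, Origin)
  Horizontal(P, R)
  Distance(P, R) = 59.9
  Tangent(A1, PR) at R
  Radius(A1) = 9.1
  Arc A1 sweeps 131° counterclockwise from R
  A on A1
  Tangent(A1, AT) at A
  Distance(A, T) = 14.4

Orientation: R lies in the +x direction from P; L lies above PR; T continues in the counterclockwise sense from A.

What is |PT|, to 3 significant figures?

62.9

P is at the origin; PR is horizontal with |PR| = 59.9 and R on the +x side, so R = (59.9, 0.00). Tangency of A1 to PR means the radius LR is perpendicular to PR, so L = R + (0, 9.1) = (59.9, 9.10). On A1, R sits at bearing -90° from L; a 131° counterclockwise sweep puts A at bearing 41°, so A = L + 9.1·(cos 41°, sin 41°) = (66.8, 15.1). Since A1 is tangent to AT there, LA ⟂ AT, so AT runs along (−sin 41°, cos 41°); with |AT| = 14.4, T = (57.3, 25.9). Then |PT| = |T − P| = 62.9.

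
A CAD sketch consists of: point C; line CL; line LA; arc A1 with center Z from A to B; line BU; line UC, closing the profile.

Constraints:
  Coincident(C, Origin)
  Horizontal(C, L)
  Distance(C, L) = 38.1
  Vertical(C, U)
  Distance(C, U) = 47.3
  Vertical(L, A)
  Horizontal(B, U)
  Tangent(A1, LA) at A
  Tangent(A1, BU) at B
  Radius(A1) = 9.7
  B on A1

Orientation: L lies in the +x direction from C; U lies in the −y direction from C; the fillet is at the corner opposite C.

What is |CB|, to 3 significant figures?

55.2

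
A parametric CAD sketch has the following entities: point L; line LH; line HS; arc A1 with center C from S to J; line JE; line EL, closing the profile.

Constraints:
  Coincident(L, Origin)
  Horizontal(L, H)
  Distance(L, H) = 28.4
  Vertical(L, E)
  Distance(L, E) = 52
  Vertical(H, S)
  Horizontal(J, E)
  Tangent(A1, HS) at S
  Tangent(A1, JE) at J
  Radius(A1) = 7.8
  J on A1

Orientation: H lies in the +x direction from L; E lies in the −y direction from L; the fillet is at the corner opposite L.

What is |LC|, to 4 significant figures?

48.76

L is at the origin; LH is horizontal with |LH| = 28.4 and H on the +x side, so H = (28.40, 0.000). LE is vertical with |LE| = 52.0 and E on the −y side, so E = (0.000, -52.00). The virtual corner opposite L is at (28.40, -52.00). Since A1 is tangent to HS there, CS ⟂ HS and since A1 is tangent to JE there, CJ ⟂ JE, with radius 7.8, so the center C sits 7.8 in from both sides at C = (20.60, -44.20). Then |LC| = |C − L| = 48.76.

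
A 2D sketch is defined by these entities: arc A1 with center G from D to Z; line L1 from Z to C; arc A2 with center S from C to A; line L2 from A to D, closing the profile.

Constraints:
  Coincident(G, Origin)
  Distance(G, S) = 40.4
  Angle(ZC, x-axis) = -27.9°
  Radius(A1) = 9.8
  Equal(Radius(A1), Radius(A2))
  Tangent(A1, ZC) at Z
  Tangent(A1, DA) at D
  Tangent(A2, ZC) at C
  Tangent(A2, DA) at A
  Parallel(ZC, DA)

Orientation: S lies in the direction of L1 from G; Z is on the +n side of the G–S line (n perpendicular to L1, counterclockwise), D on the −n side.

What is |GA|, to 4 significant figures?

41.57

Tangency of A1 to both parallel lines with radius 9.8 puts Z and D at G ± 9.8·n: Z = (4.586, 8.661), D = (-4.586, -8.661). Equal radii place C and A the same way about S: C = S + 9.8·n = (40.29, -10.24), A = S − 9.8·n = (31.12, -27.57). Then |GA| = |A − G| = 41.57.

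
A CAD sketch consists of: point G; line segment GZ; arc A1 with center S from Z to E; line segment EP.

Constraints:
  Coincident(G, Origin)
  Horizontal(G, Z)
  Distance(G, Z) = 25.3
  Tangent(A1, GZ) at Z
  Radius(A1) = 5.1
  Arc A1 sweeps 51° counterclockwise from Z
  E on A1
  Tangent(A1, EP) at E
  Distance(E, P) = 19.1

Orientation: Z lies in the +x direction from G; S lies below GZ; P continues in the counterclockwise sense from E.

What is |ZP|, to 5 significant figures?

23.141

G is at the origin; GZ is horizontal with |GZ| = 25.3 and Z on the +x side, so Z = (25.300, 0.0000). Tangency of A1 to GZ means the radius SZ is perpendicular to GZ, so S = Z + (0, -5.1) = (25.300, -5.1000). On A1, Z sits at bearing 90° from S; a 51° counterclockwise sweep puts E at bearing 141°, so E = S + 5.1·(cos 141°, sin 141°) = (21.337, -1.8905). Tangency of A1 to EP means the radius SE is perpendicular to EP, so EP runs along (−sin 141°, cos 141°); with |EP| = 19.1, P = (9.3165, -16.734). Then |ZP| = |P − Z| = 23.141.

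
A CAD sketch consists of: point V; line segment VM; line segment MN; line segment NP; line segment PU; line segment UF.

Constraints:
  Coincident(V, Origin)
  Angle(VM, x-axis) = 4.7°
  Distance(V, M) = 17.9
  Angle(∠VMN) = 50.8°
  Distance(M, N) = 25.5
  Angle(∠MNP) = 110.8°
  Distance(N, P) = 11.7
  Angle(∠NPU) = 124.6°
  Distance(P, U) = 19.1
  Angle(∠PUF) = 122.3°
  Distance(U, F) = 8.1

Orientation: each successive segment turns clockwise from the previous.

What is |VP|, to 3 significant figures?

18.6

V is at the origin; VM runs at 4.7° with length 17.9, so M = (17.8, 1.47). ∠VMN = 50.8° gives MN at -124° from the x-axis; with |MN| = 25.5, N = (3.40, -19.5). ∠MNP = 110.8° gives NP at 166° from the x-axis; with |NP| = 11.7, P = (-7.97, -16.8). Then |VP| = |P − V| = 18.6.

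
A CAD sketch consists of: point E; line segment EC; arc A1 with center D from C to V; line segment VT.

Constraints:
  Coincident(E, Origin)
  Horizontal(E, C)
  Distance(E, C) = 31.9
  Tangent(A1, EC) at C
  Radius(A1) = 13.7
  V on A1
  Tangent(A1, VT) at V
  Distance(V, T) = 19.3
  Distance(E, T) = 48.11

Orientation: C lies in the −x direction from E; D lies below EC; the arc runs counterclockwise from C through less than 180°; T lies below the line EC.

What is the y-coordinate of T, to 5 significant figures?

-37.318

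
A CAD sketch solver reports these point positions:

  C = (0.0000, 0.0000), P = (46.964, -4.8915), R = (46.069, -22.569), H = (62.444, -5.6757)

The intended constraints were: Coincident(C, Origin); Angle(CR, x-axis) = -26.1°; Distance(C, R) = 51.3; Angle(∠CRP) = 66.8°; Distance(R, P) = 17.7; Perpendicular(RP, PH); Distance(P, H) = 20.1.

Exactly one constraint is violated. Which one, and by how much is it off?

Distance(P, H) = 20.1 — off by 4.60.

C = (0.00, 0.00) ✓; CR at -26.10° ✓; |CR| = 51.30 ✓; ∠CRP = 66.80° ✓; |RP| = 17.70 ✓; ∠(RP, PH) = 90.00° ✓; |PH| = 15.50 ✗.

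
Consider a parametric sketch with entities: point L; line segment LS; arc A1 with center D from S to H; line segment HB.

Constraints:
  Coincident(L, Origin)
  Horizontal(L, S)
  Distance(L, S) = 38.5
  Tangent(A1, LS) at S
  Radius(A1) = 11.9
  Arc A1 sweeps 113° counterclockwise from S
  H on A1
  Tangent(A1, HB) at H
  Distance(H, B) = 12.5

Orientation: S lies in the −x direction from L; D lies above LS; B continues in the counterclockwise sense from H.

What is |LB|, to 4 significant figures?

42.88

L is at the origin; L and S share the same y with |LS| = 38.5 and S on the −x side, so S = (-38.50, 0.000). Since A1 is tangent to LS there, DS ⟂ LS, so D = S + (0, 11.9) = (-38.50, 11.90). On A1, S sits at bearing -90° from D; a 113° counterclockwise sweep puts H at bearing 23°, so H = D + 11.9·(cos 23°, sin 23°) = (-27.55, 16.55). Tangency of A1 to HB means the radius DH is perpendicular to HB, so HB runs along (−sin 23°, cos 23°); with |HB| = 12.5, B = (-32.43, 28.06). Then |LB| = |B − L| = 42.88.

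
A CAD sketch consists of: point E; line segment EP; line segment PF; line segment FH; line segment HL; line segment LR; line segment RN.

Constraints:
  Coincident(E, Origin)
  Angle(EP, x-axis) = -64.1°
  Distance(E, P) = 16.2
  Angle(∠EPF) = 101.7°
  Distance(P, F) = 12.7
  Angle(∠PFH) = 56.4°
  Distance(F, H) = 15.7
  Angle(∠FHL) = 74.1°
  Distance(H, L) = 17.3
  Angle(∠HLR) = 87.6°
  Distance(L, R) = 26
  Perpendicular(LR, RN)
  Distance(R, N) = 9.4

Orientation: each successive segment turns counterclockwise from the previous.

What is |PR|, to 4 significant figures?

20.86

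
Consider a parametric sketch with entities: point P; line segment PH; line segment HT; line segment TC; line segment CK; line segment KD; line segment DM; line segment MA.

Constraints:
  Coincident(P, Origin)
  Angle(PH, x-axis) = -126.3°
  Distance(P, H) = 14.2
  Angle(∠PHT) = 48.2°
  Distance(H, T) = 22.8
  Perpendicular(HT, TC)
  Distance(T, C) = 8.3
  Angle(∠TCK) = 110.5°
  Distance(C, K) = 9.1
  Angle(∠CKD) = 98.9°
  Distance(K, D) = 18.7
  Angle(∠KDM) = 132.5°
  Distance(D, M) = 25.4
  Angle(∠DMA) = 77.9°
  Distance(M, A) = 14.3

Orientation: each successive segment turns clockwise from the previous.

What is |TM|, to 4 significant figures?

30.57

P is at the origin; PH runs at -126.3° with length 14.2, so H = (-8.407, -11.44). ∠PHT = 48.2° gives HT at 101.9° from the x-axis; with |HT| = 22.8, T = (-13.11, 10.87). HT is perpendicular to TC, so TC runs at 11.90°; with |TC| = 8.3, C = (-4.986, 12.58). ∠TCK = 110.5° gives CK at -57.60° from the x-axis; with |CK| = 9.1, K = (-0.1104, 4.894). ∠CKD = 98.9° gives KD at -138.7° from the x-axis; with |KD| = 18.7, D = (-14.16, -7.448). ∠KDM = 132.5° gives DM at 173.8° from the x-axis; with |DM| = 25.4, M = (-39.41, -4.705). Then |TM| = |M − T| = 30.57.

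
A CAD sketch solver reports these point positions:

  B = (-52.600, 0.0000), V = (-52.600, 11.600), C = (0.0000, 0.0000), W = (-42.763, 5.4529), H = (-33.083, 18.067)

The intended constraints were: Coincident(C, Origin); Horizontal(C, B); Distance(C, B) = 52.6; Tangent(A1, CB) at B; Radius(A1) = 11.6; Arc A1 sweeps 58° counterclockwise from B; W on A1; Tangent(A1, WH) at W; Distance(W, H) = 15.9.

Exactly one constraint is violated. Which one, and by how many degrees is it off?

Tangent(A1, WH) at W — off by 5.50°.

C = (0.00, 0.00) ✓; C.y = 0.00, B.y = 0.00 ✓; |CB| = 52.60 ✓; ∠(VB, BC) = 90.00° ✓; |VB| = 11.60 ✓; bearing(V→W) − bearing(V→B) = 58.00° ✓; |VW| = 11.60 ✓; ∠(VW, WH) = 95.50° ✗; |WH| = 15.90 ✓.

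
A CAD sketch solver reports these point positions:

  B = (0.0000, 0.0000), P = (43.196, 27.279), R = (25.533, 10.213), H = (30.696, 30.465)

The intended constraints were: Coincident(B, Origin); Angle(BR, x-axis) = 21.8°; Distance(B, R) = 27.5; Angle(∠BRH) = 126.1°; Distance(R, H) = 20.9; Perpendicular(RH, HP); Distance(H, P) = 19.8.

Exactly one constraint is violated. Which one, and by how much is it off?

Distance(H, P) = 19.8 — off by 6.90.

B = (0.00, 0.00) ✓; BR at 21.80° ✓; |BR| = 27.50 ✓; ∠BRH = 126.1° ✓; |RH| = 20.90 ✓; ∠(RH, HP) = 90.00° ✓; |HP| = 12.90 ✗.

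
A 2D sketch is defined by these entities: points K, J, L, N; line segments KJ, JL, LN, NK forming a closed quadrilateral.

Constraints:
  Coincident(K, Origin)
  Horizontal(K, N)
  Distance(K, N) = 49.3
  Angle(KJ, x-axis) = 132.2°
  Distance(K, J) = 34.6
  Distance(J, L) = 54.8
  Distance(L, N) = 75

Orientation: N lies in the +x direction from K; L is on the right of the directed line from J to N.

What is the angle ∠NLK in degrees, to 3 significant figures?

32.9°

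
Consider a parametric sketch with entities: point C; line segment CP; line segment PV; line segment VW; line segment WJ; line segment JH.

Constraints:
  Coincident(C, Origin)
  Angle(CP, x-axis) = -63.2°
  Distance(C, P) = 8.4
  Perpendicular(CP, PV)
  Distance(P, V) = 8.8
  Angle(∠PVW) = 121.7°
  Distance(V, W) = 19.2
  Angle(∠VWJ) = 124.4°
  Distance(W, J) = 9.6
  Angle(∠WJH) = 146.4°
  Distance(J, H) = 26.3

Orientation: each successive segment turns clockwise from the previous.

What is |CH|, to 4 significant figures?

31.67

C is at the origin; CP runs at -63.2° with length 8.4, so P = (3.787, -7.498). CP ⟂ PV, so PV runs at -153.2°; with |PV| = 8.8, V = (-4.067, -11.47). ∠PVW = 121.7° gives VW at 148.5° from the x-axis; with |VW| = 19.2, W = (-20.44, -1.433). ∠VWJ = 124.4° gives WJ at 92.90° from the x-axis; with |WJ| = 9.6, J = (-20.92, 8.154). ∠WJH = 146.4° gives JH at 59.30° from the x-axis; with |JH| = 26.3, H = (-7.496, 30.77). Then |CH| = |H − C| = 31.67.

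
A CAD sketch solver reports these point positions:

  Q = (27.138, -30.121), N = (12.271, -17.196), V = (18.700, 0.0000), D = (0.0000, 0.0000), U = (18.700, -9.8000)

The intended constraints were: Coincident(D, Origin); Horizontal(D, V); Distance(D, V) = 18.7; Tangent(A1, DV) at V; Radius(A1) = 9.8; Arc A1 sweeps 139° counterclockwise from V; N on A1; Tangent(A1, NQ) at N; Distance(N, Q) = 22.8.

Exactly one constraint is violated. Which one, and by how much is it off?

Distance(N, Q) = 22.8 — off by 3.10.

D = (0.00, 0.00) ✓; D.y = 0.00, V.y = 0.00 ✓; |DV| = 18.70 ✓; ∠(UV, VD) = 90.00° ✓; |UV| = 9.800 ✓; bearing(U→N) − bearing(U→V) = 139.0° ✓; |UN| = 9.800 ✓; ∠(UN, NQ) = 90.00° ✓; |NQ| = 19.70 ✗.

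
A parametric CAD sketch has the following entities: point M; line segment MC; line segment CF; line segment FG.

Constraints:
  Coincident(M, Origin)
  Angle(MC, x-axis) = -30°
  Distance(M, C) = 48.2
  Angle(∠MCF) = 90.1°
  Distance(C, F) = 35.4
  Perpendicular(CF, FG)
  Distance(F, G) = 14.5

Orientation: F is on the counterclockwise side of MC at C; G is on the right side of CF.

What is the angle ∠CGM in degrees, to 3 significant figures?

38.2°

M is at the origin; MC runs at -30.0° with length 48.2, so C = 48.2·(cos -30.0°, sin -30.0°) = (41.7, -24.1). ∠MCF = 90.1°, so CF runs at -30.0° + (180° − 90.1°) = 59.9° from the x-axis; with |CF| = 35.4, F = C + 35.4·(cos 59.9°, sin 59.9°) = (59.5, 6.53). CF ⟂ FG; with |FG| = 14.5 on the right of CF, G = F + 14.5·(0.865, -0.502) = (72.0, -0.746). Then cos ∠CGM = GC·GM / (|GC||GM|), giving 38.2°.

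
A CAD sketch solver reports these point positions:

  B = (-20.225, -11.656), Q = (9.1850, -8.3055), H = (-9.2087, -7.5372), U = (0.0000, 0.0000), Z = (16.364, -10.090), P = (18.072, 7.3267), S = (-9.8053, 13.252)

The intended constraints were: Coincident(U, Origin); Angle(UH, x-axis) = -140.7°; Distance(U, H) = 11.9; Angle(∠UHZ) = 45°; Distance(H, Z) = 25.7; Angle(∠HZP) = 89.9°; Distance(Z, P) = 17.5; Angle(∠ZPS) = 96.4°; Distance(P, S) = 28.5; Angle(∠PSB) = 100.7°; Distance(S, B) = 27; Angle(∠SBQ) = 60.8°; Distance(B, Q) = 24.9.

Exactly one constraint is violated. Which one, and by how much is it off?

Distance(B, Q) = 24.9 — off by 4.70.

U = (0.00, 0.00) ✓; UH at -140.7° ✓; |UH| = 11.90 ✓; ∠UHZ = 45.00° ✓; |HZ| = 25.70 ✓; ∠HZP = 89.90° ✓; |ZP| = 17.50 ✓; ∠ZPS = 96.40° ✓; |PS| = 28.50 ✓; ∠PSB = 100.7° ✓; |SB| = 27.00 ✓; ∠SBQ = 60.80° ✓; |BQ| = 29.60 ✗.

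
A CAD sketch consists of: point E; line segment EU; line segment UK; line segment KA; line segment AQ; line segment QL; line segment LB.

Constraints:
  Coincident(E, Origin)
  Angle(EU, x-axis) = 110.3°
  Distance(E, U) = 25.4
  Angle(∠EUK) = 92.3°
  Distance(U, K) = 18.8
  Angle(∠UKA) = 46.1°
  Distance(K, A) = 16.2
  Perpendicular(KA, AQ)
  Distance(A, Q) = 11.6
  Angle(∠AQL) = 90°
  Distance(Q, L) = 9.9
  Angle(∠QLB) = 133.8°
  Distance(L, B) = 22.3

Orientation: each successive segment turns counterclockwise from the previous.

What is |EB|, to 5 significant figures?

41.182

E is at the origin; EU runs at 110.3° with length 25.4, so U = (-8.8122, 23.822). ∠EUK = 92.3° gives UK at -162.00° from the x-axis; with |UK| = 18.8, K = (-26.692, 18.013). ∠UKA = 46.1° gives KA at -28.100° from the x-axis; with |KA| = 16.2, A = (-12.402, 10.382). The perpendicularity gives AQ at right angles to KA, so AQ runs at 61.900°; with |AQ| = 11.6, Q = (-6.9378, 20.615). ∠AQL = 90.0° gives QL at 151.90° from the x-axis; with |QL| = 9.9, L = (-15.671, 25.278). ∠QLB = 133.8° gives LB at -161.90° from the x-axis; with |LB| = 22.3, B = (-36.867, 18.350). Then |EB| = |B − E| = 41.182.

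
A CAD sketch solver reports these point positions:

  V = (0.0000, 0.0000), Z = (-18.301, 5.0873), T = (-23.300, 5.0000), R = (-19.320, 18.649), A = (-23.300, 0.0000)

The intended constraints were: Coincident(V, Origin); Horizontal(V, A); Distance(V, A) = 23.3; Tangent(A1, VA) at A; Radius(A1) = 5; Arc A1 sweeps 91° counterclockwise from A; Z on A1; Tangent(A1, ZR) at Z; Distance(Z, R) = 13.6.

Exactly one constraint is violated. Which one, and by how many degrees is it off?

Tangent(A1, ZR) at Z — off by 3.30°.

V = (0.00, 0.00) ✓; V.y = 0.00, A.y = 0.00 ✓; |VA| = 23.30 ✓; ∠(TA, AV) = 90.00° ✓; |TA| = 5.000 ✓; bearing(T→Z) − bearing(T→A) = 91.00° ✓; |TZ| = 5.000 ✓; ∠(TZ, ZR) = 86.70° ✗; |ZR| = 13.60 ✓.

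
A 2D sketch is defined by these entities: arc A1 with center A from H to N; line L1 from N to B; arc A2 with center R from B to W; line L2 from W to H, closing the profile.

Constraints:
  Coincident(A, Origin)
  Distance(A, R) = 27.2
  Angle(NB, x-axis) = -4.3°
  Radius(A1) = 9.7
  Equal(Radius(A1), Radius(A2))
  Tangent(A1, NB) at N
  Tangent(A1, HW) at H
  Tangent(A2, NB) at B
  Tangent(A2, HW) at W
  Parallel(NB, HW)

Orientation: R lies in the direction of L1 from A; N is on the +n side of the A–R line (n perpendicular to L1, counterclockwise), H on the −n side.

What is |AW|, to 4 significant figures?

28.88

The slot axis is L1's direction at -4.3°, so u = (cos -4.3°, sin -4.3°) = (0.9972, -0.07498) and n = (−sin -4.3°, cos -4.3°) = (0.07498, 0.9972). A is at the origin and R lies 27.2 along u from A, so R = 27.2·u = (27.12, -2.039). Tangency of A1 to both parallel lines with radius 9.7 puts N and H at A ± 9.7·n: N = (0.7273, 9.673), H = (-0.7273, -9.673). Equal radii place B and W the same way about R: B = R + 9.7·n = (27.85, 7.633), W = R − 9.7·n = (26.40, -11.71). Then |AW| = |W − A| = 28.88.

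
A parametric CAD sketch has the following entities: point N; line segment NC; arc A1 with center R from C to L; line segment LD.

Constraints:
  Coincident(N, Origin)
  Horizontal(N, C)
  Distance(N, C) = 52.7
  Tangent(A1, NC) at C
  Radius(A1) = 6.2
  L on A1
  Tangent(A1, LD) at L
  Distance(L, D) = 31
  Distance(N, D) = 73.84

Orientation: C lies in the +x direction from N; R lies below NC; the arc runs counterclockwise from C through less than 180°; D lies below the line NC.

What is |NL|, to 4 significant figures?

48.52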